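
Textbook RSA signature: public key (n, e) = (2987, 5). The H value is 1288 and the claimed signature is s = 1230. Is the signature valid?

valid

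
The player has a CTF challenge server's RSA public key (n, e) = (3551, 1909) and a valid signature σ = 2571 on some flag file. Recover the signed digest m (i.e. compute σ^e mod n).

2876

σ^2 ≡ 2571^2 = 6610041 ≡ 1630
σ^4 ≡ 1630^2 = 2656900 ≡ 752
σ^8 ≡ 752^2 = 565504 ≡ 895
σ^16 ≡ 895^2 = 801025 ≡ 2050
σ^32 ≡ 2050^2 = 4202500 ≡ 1667
σ^64 ≡ 1667^2 = 2778889 ≡ 2007
σ^128 ≡ 2007^2 = 4028049 ≡ 1215
σ^256 ≡ 1215^2 = 1476225 ≡ 2560
σ^512 ≡ 2560^2 = 6553600 ≡ 2005
σ^1024 ≡ 2005^2 = 4020025 ≡ 293
1909 = 1024 + 512 + 256 + 64 + 32 + 16 + 4 + 1, so σ^1909 ≡ 293·2005·2560·2007·1667·2050·752·2571 ≡ 2876 (mod 3551)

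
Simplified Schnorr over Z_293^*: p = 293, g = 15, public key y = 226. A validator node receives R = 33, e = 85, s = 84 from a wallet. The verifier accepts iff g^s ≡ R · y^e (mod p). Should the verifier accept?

g^s mod p:
15^2 = 225
15^4 ≡ 225^2 = 50625 ≡ 229
15^8 ≡ 229^2 = 52441 ≡ 287
15^16 ≡ 287^2 = 82369 ≡ 36
15^32 ≡ 36^2 = 1296 ≡ 124
15^64 ≡ 124^2 = 15376 ≡ 140
84 = 64 + 16 + 4, so 15^84 ≡ 140·36·229 ≡ 33 (mod 293)
R · y^e mod p:
226^2 = 51076 ≡ 94
226^4 ≡ 94^2 = 8836 ≡ 46
226^8 ≡ 46^2 = 2116 ≡ 65
226^16 ≡ 65^2 = 4225 ≡ 123
226^32 ≡ 123^2 = 15129 ≡ 186
226^64 ≡ 186^2 = 34596 ≡ 22
85 = 64 + 16 + 4 + 1, so 226^85 ≡ 22·123·46·226 ≡ 60 (mod 293)
33·60 = 1980 ≡ 222 (mod 293)
33 ≠ 222; the check fails.

reject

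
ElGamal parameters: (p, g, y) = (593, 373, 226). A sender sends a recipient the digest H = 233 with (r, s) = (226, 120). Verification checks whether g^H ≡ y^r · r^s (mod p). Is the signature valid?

invalid

Left side g^H mod p:
373^2 = 139129 ≡ 367
373^4 ≡ 367^2 = 134689 ≡ 78
373^8 ≡ 78^2 = 6084 ≡ 154
373^16 ≡ 154^2 = 23716 ≡ 589
373^32 ≡ 589^2 = 346921 ≡ 16
373^64 ≡ 16^2 = 256
373^128 ≡ 256^2 = 65536 ≡ 306
233 = 128 + 64 + 32 + 8 + 1, so 373^233 ≡ 306·256·16·154·373 ≡ 64 (mod 593)
Right side y^r · r^s mod p:
226^2 = 51076 ≡ 78
226^4 ≡ 78^2 = 6084 ≡ 154
226^8 ≡ 154^2 = 23716 ≡ 589
226^16 ≡ 589^2 = 346921 ≡ 16
226^32 ≡ 16^2 = 256
226^64 ≡ 256^2 = 65536 ≡ 306
226^128 ≡ 306^2 = 93636 ≡ 535
226 = 128 + 64 + 32 + 2, so 226^226 ≡ 535·306·256·78 ≡ 154 (mod 593)
226^2 = 51076 ≡ 78
226^4 ≡ 78^2 = 6084 ≡ 154
226^8 ≡ 154^2 = 23716 ≡ 589
226^16 ≡ 589^2 = 346921 ≡ 16
226^32 ≡ 16^2 = 256
226^64 ≡ 256^2 = 65536 ≡ 306
120 = 64 + 32 + 16 + 8, so 226^120 ≡ 306·256·16·589 ≡ 311 (mod 593)
154·311 = 47894 ≡ 454 (mod 593)
64 ≠ 454, so verification fails.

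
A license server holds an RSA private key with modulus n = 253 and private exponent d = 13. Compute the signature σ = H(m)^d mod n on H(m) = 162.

Squares mod 253: (H(m))^1≡162, (H(m))^2≡185, (H(m))^4≡70, (H(m))^8≡93
13 = 8 + 4 + 1, so (H(m))^13 ≡ 93·70·162 ≡ 116 (mod 253)

116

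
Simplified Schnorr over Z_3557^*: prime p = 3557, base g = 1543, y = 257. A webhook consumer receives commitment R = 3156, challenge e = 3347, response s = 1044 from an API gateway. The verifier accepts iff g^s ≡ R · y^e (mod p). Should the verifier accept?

g^s mod p:
1543^2 = 2380849 ≡ 1216
1543^4 ≡ 1216^2 = 1478656 ≡ 2501
1543^8 ≡ 2501^2 = 6255001 ≡ 1795
1543^16 ≡ 1795^2 = 3222025 ≡ 2940
1543^32 ≡ 2940^2 = 8643600 ≡ 90
1543^64 ≡ 90^2 = 8100 ≡ 986
1543^128 ≡ 986^2 = 972196 ≡ 1135
1543^256 ≡ 1135^2 = 1288225 ≡ 591
1543^512 ≡ 591^2 = 349281 ≡ 695
1543^1024 ≡ 695^2 = 483025 ≡ 2830
1044 = 1024 + 16 + 4, so 1543^1044 ≡ 2830·2940·2501 ≡ 272 (mod 3557)
R · y^e mod p:
257^2 = 66049 ≡ 2023
257^4 ≡ 2023^2 = 4092529 ≡ 1979
257^8 ≡ 1979^2 = 3916441 ≡ 184
257^16 ≡ 184^2 = 33856 ≡ 1843
257^32 ≡ 1843^2 = 3396649 ≡ 3271
257^64 ≡ 3271^2 = 10699441 ≡ 3542
257^128 ≡ 3542^2 = 12545764 ≡ 225
257^256 ≡ 225^2 = 50625 ≡ 827
257^512 ≡ 827^2 = 683929 ≡ 985
257^1024 ≡ 985^2 = 970225 ≡ 2721
257^2048 ≡ 2721^2 = 7403841 ≡ 1724
3347 = 2048 + 1024 + 256 + 16 + 2 + 1, so 257^3347 ≡ 1724·2721·827·1843·2023·257 ≡ 1321 (mod 3557)
3156·1321 = 4169076 ≡ 272 (mod 3557)
272 ≡ 272 (mod 3557); signature holds.

accept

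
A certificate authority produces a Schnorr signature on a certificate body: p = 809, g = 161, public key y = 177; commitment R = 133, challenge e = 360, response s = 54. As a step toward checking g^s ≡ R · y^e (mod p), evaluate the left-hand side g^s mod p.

161^2 = 25921 ≡ 33
161^4 ≡ 33^2 = 1089 ≡ 280
161^8 ≡ 280^2 = 78400 ≡ 736
161^16 ≡ 736^2 = 541696 ≡ 475
161^32 ≡ 475^2 = 225625 ≡ 723
54 = 32 + 16 + 4 + 2, so 161^54 ≡ 723·475·280·33 ≡ 321 (mod 809)

321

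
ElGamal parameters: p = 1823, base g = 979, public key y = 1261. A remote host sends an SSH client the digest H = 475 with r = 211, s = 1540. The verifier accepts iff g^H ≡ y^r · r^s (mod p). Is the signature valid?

Left side g^H mod p:
Squares mod 1823: 979^1≡979, 979^2≡1366, 979^4≡1027, 979^8≡1035, 979^16≡1124, 979^32≡37, 979^64≡1369, 979^128≡117, 979^256≡928
475 = 256 + 128 + 64 + 16 + 8 + 2 + 1, so 979^475 ≡ 928·117·1369·1124·1035·1366·979 ≡ 806 (mod 1823)
Right side y^r · r^s mod p:
Squares mod 1823: 1261^1≡1261, 1261^2≡465, 1261^4≡1111, 1261^8≡150, 1261^16≡624, 1261^32≡1077, 1261^64≡501, 1261^128≡1250
211 = 128 + 64 + 16 + 2 + 1, so 1261^211 ≡ 1250·501·624·465·1261 ≡ 395 (mod 1823)
Squares mod 1823: 211^1≡211, 211^2≡769, 211^4≡709, 211^8≡1356, 211^16≡1152, 211^32≡1783, 211^64≡1600, 211^128≡508, 211^256≡1021, 211^512≡1508, 211^1024≡783
1540 = 1024 + 512 + 4, so 211^1540 ≡ 783·1508·709 ≡ 1793 (mod 1823)
395·1793 = 708235 ≡ 911 (mod 1823)
806 ≠ 911, so verification fails.

invalid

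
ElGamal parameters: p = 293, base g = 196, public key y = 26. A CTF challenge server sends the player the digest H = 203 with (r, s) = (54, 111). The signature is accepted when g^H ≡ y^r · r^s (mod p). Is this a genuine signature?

Left side g^H mod p:
196^2 = 38416 ≡ 33
196^4 ≡ 33^2 = 1089 ≡ 210
196^8 ≡ 210^2 = 44100 ≡ 150
196^16 ≡ 150^2 = 22500 ≡ 232
196^32 ≡ 232^2 = 53824 ≡ 205
196^64 ≡ 205^2 = 42025 ≡ 126
196^128 ≡ 126^2 = 15876 ≡ 54
203 = 128 + 64 + 8 + 2 + 1, so 196^203 ≡ 54·126·150·33·196 ≡ 24 (mod 293)
Right side y^r · r^s mod p:
26^2 = 676 ≡ 90
26^4 ≡ 90^2 = 8100 ≡ 189
26^8 ≡ 189^2 = 35721 ≡ 268
26^16 ≡ 268^2 = 71824 ≡ 39
26^32 ≡ 39^2 = 1521 ≡ 56
54 = 32 + 16 + 4 + 2, so 26^54 ≡ 56·39·189·90 ≡ 77 (mod 293)
54^2 = 2916 ≡ 279
54^4 ≡ 279^2 = 77841 ≡ 196
54^8 ≡ 196^2 = 38416 ≡ 33
54^16 ≡ 33^2 = 1089 ≡ 210
54^32 ≡ 210^2 = 44100 ≡ 150
54^64 ≡ 150^2 = 22500 ≡ 232
111 = 64 + 32 + 8 + 4 + 2 + 1, so 54^111 ≡ 232·150·33·196·279·54 ≡ 65 (mod 293)
77·65 = 5005 ≡ 24 (mod 293)
24 ≡ 24 (mod 293), so the signature is genuine.

genuine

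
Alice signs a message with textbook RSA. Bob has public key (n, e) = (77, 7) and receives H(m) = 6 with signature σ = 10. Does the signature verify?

Squares mod 77: σ^1≡10, σ^2≡23, σ^4≡67
7 = 4 + 2 + 1, so σ^7 ≡ 67·23·10 ≡ 10 (mod 77)
The recovered value 10 does not match the digest 6.

does not verify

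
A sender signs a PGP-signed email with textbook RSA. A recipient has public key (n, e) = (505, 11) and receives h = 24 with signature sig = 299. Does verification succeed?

passes

sig^2 ≡ 299^2 = 89401 ≡ 16
sig^4 ≡ 16^2 = 256
sig^8 ≡ 256^2 = 65536 ≡ 391
11 = 8 + 2 + 1, so sig^11 ≡ 391·16·299 ≡ 24 (mod 505)
sig^11 mod 505 = 24 matches h.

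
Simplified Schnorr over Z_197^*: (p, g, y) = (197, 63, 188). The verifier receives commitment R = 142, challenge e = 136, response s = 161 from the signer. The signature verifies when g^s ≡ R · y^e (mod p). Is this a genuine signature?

g^s mod p:
63^2 = 3969 ≡ 29
63^4 ≡ 29^2 = 841 ≡ 53
63^8 ≡ 53^2 = 2809 ≡ 51
63^16 ≡ 51^2 = 2601 ≡ 40
63^32 ≡ 40^2 = 1600 ≡ 24
63^64 ≡ 24^2 = 576 ≡ 182
63^128 ≡ 182^2 = 33124 ≡ 28
161 = 128 + 32 + 1, so 63^161 ≡ 28·24·63 ≡ 178 (mod 197)
R · y^e mod p:
188^2 = 35344 ≡ 81
188^4 ≡ 81^2 = 6561 ≡ 60
188^8 ≡ 60^2 = 3600 ≡ 54
188^16 ≡ 54^2 = 2916 ≡ 158
188^32 ≡ 158^2 = 24964 ≡ 142
188^64 ≡ 142^2 = 20164 ≡ 70
188^128 ≡ 70^2 = 4900 ≡ 172
136 = 128 + 8, so 188^136 ≡ 172·54 ≡ 29 (mod 197)
142·29 = 4118 ≡ 178 (mod 197)
178 ≡ 178 (mod 197); signature holds.

genuine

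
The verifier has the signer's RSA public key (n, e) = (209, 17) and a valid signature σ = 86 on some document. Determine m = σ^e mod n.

Squares mod 209: σ^1≡86, σ^2≡81, σ^4≡82, σ^8≡36, σ^16≡42
17 = 16 + 1, so σ^17 ≡ 42·86 ≡ 59 (mod 209)

59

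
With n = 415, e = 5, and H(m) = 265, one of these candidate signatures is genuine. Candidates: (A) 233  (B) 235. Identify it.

Candidate A: 233^2 = 54289 ≡ 339; 233^4 ≡ 339^2 = 114921 ≡ 381; 5 = 4 + 1, so 233^5 ≡ 381·233 ≡ 378 (mod 415)
Candidate B: 235^2 = 55225 ≡ 30; 235^4 ≡ 30^2 = 900 ≡ 70; 5 = 4 + 1, so 235^5 ≡ 70·235 ≡ 265 (mod 415)
  → matches H(m) = 265

B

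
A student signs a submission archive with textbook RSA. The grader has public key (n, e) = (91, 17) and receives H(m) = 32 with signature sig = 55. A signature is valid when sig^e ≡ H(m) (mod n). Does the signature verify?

Squares mod 91: sig^1≡55, sig^2≡22, sig^4≡29, sig^8≡22, sig^16≡29
17 = 16 + 1, so sig^17 ≡ 29·55 ≡ 48 (mod 91)
sig^17 mod 91 = 48, but H(m) = 32.

does not verify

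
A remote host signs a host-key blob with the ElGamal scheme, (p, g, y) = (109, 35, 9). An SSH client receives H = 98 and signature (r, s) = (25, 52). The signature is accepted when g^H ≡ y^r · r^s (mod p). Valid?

yes

Left side g^H mod p:
Squares mod 109: 35^1≡35, 35^2≡26, 35^4≡22, 35^8≡48, 35^16≡15, 35^32≡7, 35^64≡49
98 = 64 + 32 + 2, so 35^98 ≡ 49·7·26 ≡ 89 (mod 109)
Right side y^r · r^s mod p:
Squares mod 109: 9^1≡9, 9^2≡81, 9^4≡21, 9^8≡5, 9^16≡25
25 = 16 + 8 + 1, so 9^25 ≡ 25·5·9 ≡ 35 (mod 109)
Squares mod 109: 25^1≡25, 25^2≡80, 25^4≡78, 25^8≡89, 25^16≡73, 25^32≡97
52 = 32 + 16 + 4, so 25^52 ≡ 97·73·78 ≡ 15 (mod 109)
35·15 = 525 ≡ 89 (mod 109)
89 ≡ 89 (mod 109), so the signature is genuine.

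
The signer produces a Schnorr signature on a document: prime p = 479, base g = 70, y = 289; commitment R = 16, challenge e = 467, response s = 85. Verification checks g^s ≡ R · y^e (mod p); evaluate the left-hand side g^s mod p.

146

70^2 = 4900 ≡ 110
70^4 ≡ 110^2 = 12100 ≡ 125
70^8 ≡ 125^2 = 15625 ≡ 297
70^16 ≡ 297^2 = 88209 ≡ 73
70^32 ≡ 73^2 = 5329 ≡ 60
70^64 ≡ 60^2 = 3600 ≡ 247
85 = 64 + 16 + 4 + 1, so 70^85 ≡ 247·73·125·70 ≡ 146 (mod 479)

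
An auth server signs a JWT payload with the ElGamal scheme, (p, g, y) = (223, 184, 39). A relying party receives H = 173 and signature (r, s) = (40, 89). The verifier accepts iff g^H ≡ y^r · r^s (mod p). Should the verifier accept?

accept

Left side g^H mod p:
184^2 = 33856 ≡ 183
184^4 ≡ 183^2 = 33489 ≡ 39
184^8 ≡ 39^2 = 1521 ≡ 183
184^16 ≡ 183^2 = 33489 ≡ 39
184^32 ≡ 39^2 = 1521 ≡ 183
184^64 ≡ 183^2 = 33489 ≡ 39
184^128 ≡ 39^2 = 1521 ≡ 183
173 = 128 + 32 + 8 + 4 + 1, so 184^173 ≡ 183·183·183·39·184 ≡ 40 (mod 223)
Right side y^r · r^s mod p:
39^2 = 1521 ≡ 183
39^4 ≡ 183^2 = 33489 ≡ 39
39^8 ≡ 39^2 = 1521 ≡ 183
39^16 ≡ 183^2 = 33489 ≡ 39
39^32 ≡ 39^2 = 1521 ≡ 183
40 = 32 + 8, so 39^40 ≡ 183·183 ≡ 39 (mod 223)
40^2 = 1600 ≡ 39
40^4 ≡ 39^2 = 1521 ≡ 183
40^8 ≡ 183^2 = 33489 ≡ 39
40^16 ≡ 39^2 = 1521 ≡ 183
40^32 ≡ 183^2 = 33489 ≡ 39
40^64 ≡ 39^2 = 1521 ≡ 183
89 = 64 + 16 + 8 + 1, so 40^89 ≡ 183·183·39·40 ≡ 184 (mod 223)
39·184 = 7176 ≡ 40 (mod 223)
40 ≡ 40 (mod 223), so the signature is genuine.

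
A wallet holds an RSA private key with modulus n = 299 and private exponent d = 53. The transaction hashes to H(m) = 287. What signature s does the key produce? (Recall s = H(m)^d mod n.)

(H(m))^2 ≡ 287^2 = 82369 ≡ 144
(H(m))^4 ≡ 144^2 = 20736 ≡ 105
(H(m))^8 ≡ 105^2 = 11025 ≡ 261
(H(m))^16 ≡ 261^2 = 68121 ≡ 248
(H(m))^32 ≡ 248^2 = 61504 ≡ 209
53 = 32 + 16 + 4 + 1, so (H(m))^53 ≡ 209·248·105·287 ≡ 157 (mod 299)

157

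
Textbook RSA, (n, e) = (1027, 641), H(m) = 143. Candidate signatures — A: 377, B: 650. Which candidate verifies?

Candidate A: 377^641 mod 1027 = 884
Candidate B: 650^641 mod 1027 = 143
  → matches H(m) = 143

B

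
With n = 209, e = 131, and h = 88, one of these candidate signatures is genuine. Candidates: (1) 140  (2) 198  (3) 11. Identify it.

2

Candidate 1: Squares mod 209: 140^1≡140, 140^2≡163, 140^4≡26, 140^8≡49, 140^16≡102, 140^32≡163, 140^64≡26, 140^128≡49; 131 = 128 + 2 + 1, so 140^131 ≡ 49·163·140 ≡ 30 (mod 209)
Candidate 2: Squares mod 209: 198^1≡198, 198^2≡121, 198^4≡11, 198^8≡121, 198^16≡11, 198^32≡121, 198^64≡11, 198^128≡121; 131 = 128 + 2 + 1, so 198^131 ≡ 121·121·198 ≡ 88 (mod 209)
  → matches h = 88
Candidate 3: Squares mod 209: 11^1≡11, 11^2≡121, 11^4≡11, 11^8≡121, 11^16≡11, 11^32≡121, 11^64≡11, 11^128≡121; 131 = 128 + 2 + 1, so 11^131 ≡ 121·121·11 ≡ 121 (mod 209)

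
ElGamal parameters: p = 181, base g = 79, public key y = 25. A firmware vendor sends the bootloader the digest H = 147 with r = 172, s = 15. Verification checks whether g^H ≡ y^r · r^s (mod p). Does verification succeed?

passes

Left side g^H mod p:
Squares mod 181: 79^1≡79, 79^2≡87, 79^4≡148, 79^8≡3, 79^16≡9, 79^32≡81, 79^64≡45, 79^128≡34
147 = 128 + 16 + 2 + 1, so 79^147 ≡ 34·9·87·79 ≡ 99 (mod 181)
Right side y^r · r^s mod p:
Squares mod 181: 25^1≡25, 25^2≡82, 25^4≡27, 25^8≡5, 25^16≡25, 25^32≡82, 25^64≡27, 25^128≡5
172 = 128 + 32 + 8 + 4, so 25^172 ≡ 5·82·5·27 ≡ 145 (mod 181)
Squares mod 181: 172^1≡172, 172^2≡81, 172^4≡45, 172^8≡34
15 = 8 + 4 + 2 + 1, so 172^15 ≡ 34·45·81·172 ≡ 133 (mod 181)
145·133 = 19285 ≡ 99 (mod 181)
99 ≡ 99 (mod 181), so the signature is genuine.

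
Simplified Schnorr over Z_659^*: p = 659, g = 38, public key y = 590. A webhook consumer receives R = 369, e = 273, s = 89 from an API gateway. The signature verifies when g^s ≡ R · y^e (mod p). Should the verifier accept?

g^s mod p:
Squares mod 659: 38^1≡38, 38^2≡126, 38^4≡60, 38^8≡305, 38^16≡106, 38^32≡33, 38^64≡430
89 = 64 + 16 + 8 + 1, so 38^89 ≡ 430·106·305·38 ≡ 7 (mod 659)
R · y^e mod p:
Squares mod 659: 590^1≡590, 590^2≡148, 590^4≡157, 590^8≡266, 590^16≡243, 590^32≡398, 590^64≡244, 590^128≡226, 590^256≡333
273 = 256 + 16 + 1, so 590^273 ≡ 333·243·590 ≡ 296 (mod 659)
369·296 = 109224 ≡ 489 (mod 659)
7 ≠ 489; the check fails.

reject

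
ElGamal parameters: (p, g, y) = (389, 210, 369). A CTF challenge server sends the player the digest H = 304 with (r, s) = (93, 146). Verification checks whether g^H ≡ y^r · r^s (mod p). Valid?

Left side g^H mod p:
210^304 mod 389 = 30
Right side y^r · r^s mod p:
369^93 mod 389 = 344
93^146 mod 389 = 69
344·69 = 23736 ≡ 7 (mod 389)
30 ≠ 7, so verification fails.

no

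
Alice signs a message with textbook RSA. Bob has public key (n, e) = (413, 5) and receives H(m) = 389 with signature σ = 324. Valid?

σ^5 mod 413 = 389
σ^5 mod 413 = 389 matches H(m).

yes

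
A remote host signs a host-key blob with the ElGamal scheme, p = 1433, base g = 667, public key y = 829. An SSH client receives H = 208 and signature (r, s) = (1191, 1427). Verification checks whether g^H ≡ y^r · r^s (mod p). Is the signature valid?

Left side g^H mod p:
Squares mod 1433: 667^1≡667, 667^2≡659, 667^4≡82, 667^8≡992, 667^16≡1026, 667^32≡854, 667^64≡1352, 667^128≡829
208 = 128 + 64 + 16, so 667^208 ≡ 829·1352·1026 ≡ 900 (mod 1433)
Right side y^r · r^s mod p:
Squares mod 1433: 829^1≡829, 829^2≡834, 829^4≡551, 829^8≡1238, 829^16≡767, 829^32≡759, 829^64≡15, 829^128≡225, 829^256≡470, 829^512≡218, 829^1024≡235
1191 = 1024 + 128 + 32 + 4 + 2 + 1, so 829^1191 ≡ 235·225·759·551·834·829 ≡ 1202 (mod 1433)
Squares mod 1433: 1191^1≡1191, 1191^2≡1244, 1191^4≡1329, 1191^8≡785, 1191^16≡35, 1191^32≡1225, 1191^64≡274, 1191^128≡560, 1191^256≡1206, 1191^512≡1374, 1191^1024≡615
1427 = 1024 + 256 + 128 + 16 + 2 + 1, so 1191^1427 ≡ 615·1206·560·35·1244·1191 ≡ 1243 (mod 1433)
1202·1243 = 1494086 ≡ 900 (mod 1433)
900 ≡ 900 (mod 1433), so the signature is genuine.

valid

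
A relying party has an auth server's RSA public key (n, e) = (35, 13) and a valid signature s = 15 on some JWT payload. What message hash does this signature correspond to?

s^2 ≡ 15^2 = 225 ≡ 15
s^4 ≡ 15^2 = 225 ≡ 15
s^8 ≡ 15^2 = 225 ≡ 15
13 = 8 + 4 + 1, so s^13 ≡ 15·15·15 ≡ 15 (mod 35)

15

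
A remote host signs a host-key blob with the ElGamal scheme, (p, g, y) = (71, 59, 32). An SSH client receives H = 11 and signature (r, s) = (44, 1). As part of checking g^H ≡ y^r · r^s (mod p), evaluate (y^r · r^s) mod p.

42

Squares mod 71: 32^1≡32, 32^2≡30, 32^4≡48, 32^8≡32, 32^16≡30, 32^32≡48
44 = 32 + 8 + 4, so 32^44 ≡ 48·32·48 ≡ 30 (mod 71)
44^1 mod 71 = 44
y^r · r^s ≡ 30·44 = 1320 ≡ 42 (mod 71)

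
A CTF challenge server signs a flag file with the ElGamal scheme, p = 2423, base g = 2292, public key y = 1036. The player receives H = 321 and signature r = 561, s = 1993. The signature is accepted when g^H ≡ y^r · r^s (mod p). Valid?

no

Left side g^H mod p:
2292^2 = 5253264 ≡ 200
2292^4 ≡ 200^2 = 40000 ≡ 1232
2292^8 ≡ 1232^2 = 1517824 ≡ 1026
2292^16 ≡ 1026^2 = 1052676 ≡ 1094
2292^32 ≡ 1094^2 = 1196836 ≡ 2297
2292^64 ≡ 2297^2 = 5276209 ≡ 1338
2292^128 ≡ 1338^2 = 1790244 ≡ 2070
2292^256 ≡ 2070^2 = 4284900 ≡ 1036
321 = 256 + 64 + 1, so 2292^321 ≡ 1036·1338·2292 ≡ 1304 (mod 2423)
Right side y^r · r^s mod p:
1036^2 = 1073296 ≡ 2330
1036^4 ≡ 2330^2 = 5428900 ≡ 1380
1036^8 ≡ 1380^2 = 1904400 ≡ 2345
1036^16 ≡ 2345^2 = 5499025 ≡ 1238
1036^32 ≡ 1238^2 = 1532644 ≡ 1308
1036^64 ≡ 1308^2 = 1710864 ≡ 226
1036^128 ≡ 226^2 = 51076 ≡ 193
1036^256 ≡ 193^2 = 37249 ≡ 904
1036^512 ≡ 904^2 = 817216 ≡ 665
561 = 512 + 32 + 16 + 1, so 1036^561 ≡ 665·1308·1238·1036 ≡ 1862 (mod 2423)
561^2 = 314721 ≡ 2154
561^4 ≡ 2154^2 = 4639716 ≡ 2094
561^8 ≡ 2094^2 = 4384836 ≡ 1629
561^16 ≡ 1629^2 = 2653641 ≡ 456
561^32 ≡ 456^2 = 207936 ≡ 1981
561^64 ≡ 1981^2 = 3924361 ≡ 1524
561^128 ≡ 1524^2 = 2322576 ≡ 1342
561^256 ≡ 1342^2 = 1800964 ≡ 675
561^512 ≡ 675^2 = 455625 ≡ 101
561^1024 ≡ 101^2 = 10201 ≡ 509
1993 = 1024 + 512 + 256 + 128 + 64 + 8 + 1, so 561^1993 ≡ 509·101·675·1342·1524·1629·561 ≡ 1651 (mod 2423)
1862·1651 = 3074162 ≡ 1798 (mod 2423)
1304 ≠ 1798, so verification fails.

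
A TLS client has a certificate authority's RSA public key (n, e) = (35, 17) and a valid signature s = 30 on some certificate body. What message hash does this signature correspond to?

25

s^2 ≡ 30^2 = 900 ≡ 25
s^4 ≡ 25^2 = 625 ≡ 30
s^8 ≡ 30^2 = 900 ≡ 25
s^16 ≡ 25^2 = 625 ≡ 30
17 = 16 + 1, so s^17 ≡ 30·30 ≡ 25 (mod 35)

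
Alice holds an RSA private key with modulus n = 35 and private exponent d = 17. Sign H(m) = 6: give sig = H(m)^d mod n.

6

(H(m))^2 ≡ 6^2 = 36 ≡ 1
(H(m))^4 ≡ 1^2 = 1
(H(m))^8 ≡ 1^2 = 1
(H(m))^16 ≡ 1^2 = 1
17 = 16 + 1, so (H(m))^17 ≡ 1·6 ≡ 6 (mod 35)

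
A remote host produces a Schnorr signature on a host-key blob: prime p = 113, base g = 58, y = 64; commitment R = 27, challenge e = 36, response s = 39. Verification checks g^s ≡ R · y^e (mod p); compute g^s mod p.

80

58^2 = 3364 ≡ 87
58^4 ≡ 87^2 = 7569 ≡ 111
58^8 ≡ 111^2 = 12321 ≡ 4
58^16 ≡ 4^2 = 16
58^32 ≡ 16^2 = 256 ≡ 30
39 = 32 + 4 + 2 + 1, so 58^39 ≡ 30·111·87·58 ≡ 80 (mod 113)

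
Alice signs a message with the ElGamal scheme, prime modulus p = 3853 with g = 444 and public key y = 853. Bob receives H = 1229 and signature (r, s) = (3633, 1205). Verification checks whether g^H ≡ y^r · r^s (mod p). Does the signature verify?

verifies

Left side g^H mod p:
444^2 = 197136 ≡ 633
444^4 ≡ 633^2 = 400689 ≡ 3830
444^8 ≡ 3830^2 = 14668900 ≡ 529
444^16 ≡ 529^2 = 279841 ≡ 2425
444^32 ≡ 2425^2 = 5880625 ≡ 947
444^64 ≡ 947^2 = 896809 ≡ 2913
444^128 ≡ 2913^2 = 8485569 ≡ 1263
444^256 ≡ 1263^2 = 1595169 ≡ 27
444^512 ≡ 27^2 = 729
444^1024 ≡ 729^2 = 531441 ≡ 3580
1229 = 1024 + 128 + 64 + 8 + 4 + 1, so 444^1229 ≡ 3580·1263·2913·529·3830·444 ≡ 1029 (mod 3853)
Right side y^r · r^s mod p:
853^2 = 727609 ≡ 3245
853^4 ≡ 3245^2 = 10530025 ≡ 3629
853^8 ≡ 3629^2 = 13169641 ≡ 87
853^16 ≡ 87^2 = 7569 ≡ 3716
853^32 ≡ 3716^2 = 13808656 ≡ 3357
853^64 ≡ 3357^2 = 11269449 ≡ 3277
853^128 ≡ 3277^2 = 10738729 ≡ 418
853^256 ≡ 418^2 = 174724 ≡ 1339
853^512 ≡ 1339^2 = 1792921 ≡ 1276
853^1024 ≡ 1276^2 = 1628176 ≡ 2210
853^2048 ≡ 2210^2 = 4884100 ≡ 2349
3633 = 2048 + 1024 + 512 + 32 + 16 + 1, so 853^3633 ≡ 2349·2210·1276·3357·3716·853 ≡ 3162 (mod 3853)
3633^2 = 13198689 ≡ 2164
3633^4 ≡ 2164^2 = 4682896 ≡ 1501
3633^8 ≡ 1501^2 = 2253001 ≡ 2849
3633^16 ≡ 2849^2 = 8116801 ≡ 2383
3633^32 ≡ 2383^2 = 5678689 ≡ 3220
3633^64 ≡ 3220^2 = 10368400 ≡ 3830
3633^128 ≡ 3830^2 = 14668900 ≡ 529
3633^256 ≡ 529^2 = 279841 ≡ 2425
3633^512 ≡ 2425^2 = 5880625 ≡ 947
3633^1024 ≡ 947^2 = 896809 ≡ 2913
1205 = 1024 + 128 + 32 + 16 + 4 + 1, so 3633^1205 ≡ 2913·529·3220·2383·1501·3633 ≡ 1649 (mod 3853)
3162·1649 = 5214138 ≡ 1029 (mod 3853)
1029 ≡ 1029 (mod 3853), so the signature is genuine.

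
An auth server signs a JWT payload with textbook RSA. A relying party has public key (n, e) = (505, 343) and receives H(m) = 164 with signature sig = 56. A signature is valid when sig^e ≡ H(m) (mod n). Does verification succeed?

fails

sig^343 mod 505 = 391
391 ≠ 164, so verification fails.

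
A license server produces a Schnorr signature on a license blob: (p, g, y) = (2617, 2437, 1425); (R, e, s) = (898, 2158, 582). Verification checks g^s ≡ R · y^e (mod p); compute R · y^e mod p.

Squares mod 2617: 1425^1≡1425, 1425^2≡2450, 1425^4≡1719, 1425^8≡368, 1425^16≡1957, 1425^32≡1178, 1425^64≡674, 1425^128≡1535, 1425^256≡925, 1425^512≡2483, 1425^1024≡2254, 1425^2048≡919
2158 = 2048 + 64 + 32 + 8 + 4 + 2, so 1425^2158 ≡ 919·674·1178·368·1719·2450 ≡ 1745 (mod 2617)
R · y^e ≡ 898·1745 = 1567010 ≡ 2044 (mod 2617)

2044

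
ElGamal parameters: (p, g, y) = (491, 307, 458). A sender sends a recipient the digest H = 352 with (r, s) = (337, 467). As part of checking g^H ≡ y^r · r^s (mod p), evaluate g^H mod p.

409

307^2 = 94249 ≡ 468
307^4 ≡ 468^2 = 219024 ≡ 38
307^8 ≡ 38^2 = 1444 ≡ 462
307^16 ≡ 462^2 = 213444 ≡ 350
307^32 ≡ 350^2 = 122500 ≡ 241
307^64 ≡ 241^2 = 58081 ≡ 143
307^128 ≡ 143^2 = 20449 ≡ 318
307^256 ≡ 318^2 = 101124 ≡ 469
352 = 256 + 64 + 32, so 307^352 ≡ 469·143·241 ≡ 409 (mod 491)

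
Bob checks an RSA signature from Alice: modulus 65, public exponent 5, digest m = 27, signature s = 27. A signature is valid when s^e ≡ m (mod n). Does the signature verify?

verifies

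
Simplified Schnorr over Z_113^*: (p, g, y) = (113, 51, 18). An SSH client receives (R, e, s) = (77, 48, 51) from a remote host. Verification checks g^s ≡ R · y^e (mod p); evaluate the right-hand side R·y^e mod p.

77

18^2 = 324 ≡ 98
18^4 ≡ 98^2 = 9604 ≡ 112
18^8 ≡ 112^2 = 12544 ≡ 1
18^16 ≡ 1^2 = 1
18^32 ≡ 1^2 = 1
48 = 32 + 16, so 18^48 ≡ 1·1 ≡ 1 (mod 113)
R · y^e ≡ 77·1 = 77 ≡ 77 (mod 113)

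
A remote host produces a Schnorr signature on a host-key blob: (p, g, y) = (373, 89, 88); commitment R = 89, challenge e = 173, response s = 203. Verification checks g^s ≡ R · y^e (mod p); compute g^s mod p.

89^203 mod 373 = 285

285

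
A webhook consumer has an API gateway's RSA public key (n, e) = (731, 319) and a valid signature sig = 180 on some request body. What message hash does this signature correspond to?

Squares mod 731: sig^1≡180, sig^2≡236, sig^4≡140, sig^8≡594, sig^16≡494, sig^32≡613, sig^64≡35, sig^128≡494, sig^256≡613
319 = 256 + 32 + 16 + 8 + 4 + 2 + 1, so sig^319 ≡ 613·613·494·594·140·236·180 ≡ 505 (mod 731)

505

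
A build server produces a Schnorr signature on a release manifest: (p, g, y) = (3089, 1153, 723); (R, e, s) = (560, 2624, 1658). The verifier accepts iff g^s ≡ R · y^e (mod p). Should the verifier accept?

g^s mod p:
1153^2 = 1329409 ≡ 1139
1153^4 ≡ 1139^2 = 1297321 ≡ 3030
1153^8 ≡ 3030^2 = 9180900 ≡ 392
1153^16 ≡ 392^2 = 153664 ≡ 2303
1153^32 ≡ 2303^2 = 5303809 ≡ 3085
1153^64 ≡ 3085^2 = 9517225 ≡ 16
1153^128 ≡ 16^2 = 256
1153^256 ≡ 256^2 = 65536 ≡ 667
1153^512 ≡ 667^2 = 444889 ≡ 73
1153^1024 ≡ 73^2 = 5329 ≡ 2240
1658 = 1024 + 512 + 64 + 32 + 16 + 8 + 2, so 1153^1658 ≡ 2240·73·16·3085·2303·392·1139 ≡ 1484 (mod 3089)
R · y^e mod p:
723^2 = 522729 ≡ 688
723^4 ≡ 688^2 = 473344 ≡ 727
723^8 ≡ 727^2 = 528529 ≡ 310
723^16 ≡ 310^2 = 96100 ≡ 341
723^32 ≡ 341^2 = 116281 ≡ 1988
723^64 ≡ 1988^2 = 3952144 ≡ 1313
723^128 ≡ 1313^2 = 1723969 ≡ 307
723^256 ≡ 307^2 = 94249 ≡ 1579
723^512 ≡ 1579^2 = 2493241 ≡ 418
723^1024 ≡ 418^2 = 174724 ≡ 1740
723^2048 ≡ 1740^2 = 3027600 ≡ 380
2624 = 2048 + 512 + 64, so 723^2624 ≡ 380·418·1313 ≡ 3085 (mod 3089)
560·3085 = 1727600 ≡ 849 (mod 3089)
1484 ≠ 849; the check fails.

reject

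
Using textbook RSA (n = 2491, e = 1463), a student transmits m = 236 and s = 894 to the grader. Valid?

Squares mod 2491: s^1≡894, s^2≡2116, s^4≡1129, s^8≡1740, s^16≡1035, s^32≡95, s^64≡1552, s^128≡2398, s^256≡1176, s^512≡471, s^1024≡142
1463 = 1024 + 256 + 128 + 32 + 16 + 4 + 2 + 1, so s^1463 ≡ 142·1176·2398·95·1035·1129·2116·894 ≡ 236 (mod 2491)
236 = m, so the signature checks out.

yes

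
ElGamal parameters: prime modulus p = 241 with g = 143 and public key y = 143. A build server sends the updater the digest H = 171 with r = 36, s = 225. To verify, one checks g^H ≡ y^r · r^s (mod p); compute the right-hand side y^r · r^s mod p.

143^36 mod 241 = 98
36^225 mod 241 = 240
y^r · r^s ≡ 98·240 = 23520 ≡ 143 (mod 241)

143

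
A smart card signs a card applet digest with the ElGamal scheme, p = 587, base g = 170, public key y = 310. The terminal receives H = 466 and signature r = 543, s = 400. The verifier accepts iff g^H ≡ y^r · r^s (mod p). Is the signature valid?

Left side g^H mod p:
170^466 mod 587 = 194
Right side y^r · r^s mod p:
310^543 mod 587 = 545
543^400 mod 587 = 574
545·574 = 312830 ≡ 546 (mod 587)
194 ≠ 546, so verification fails.

invalid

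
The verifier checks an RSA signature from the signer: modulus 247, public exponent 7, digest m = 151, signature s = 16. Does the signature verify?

Squares mod 247: s^1≡16, s^2≡9, s^4≡81
7 = 4 + 2 + 1, so s^7 ≡ 81·9·16 ≡ 55 (mod 247)
s^7 mod 247 = 55, but m = 151.

does not verify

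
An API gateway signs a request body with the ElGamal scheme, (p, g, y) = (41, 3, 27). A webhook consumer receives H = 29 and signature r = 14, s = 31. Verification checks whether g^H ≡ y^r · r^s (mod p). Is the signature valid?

Left side g^H mod p:
3^29 mod 41 = 38
Right side y^r · r^s mod p:
27^14 mod 41 = 9
14^31 mod 41 = 3
9·3 = 27 ≡ 27 (mod 41)
38 ≠ 27, so verification fails.

invalid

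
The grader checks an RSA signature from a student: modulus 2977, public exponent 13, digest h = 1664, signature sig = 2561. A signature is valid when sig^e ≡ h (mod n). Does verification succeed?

passes

Squares mod 2977: sig^1≡2561, sig^2≡390, sig^4≡273, sig^8≡104
13 = 8 + 4 + 1, so sig^13 ≡ 104·273·2561 ≡ 1664 (mod 2977)
Since 1664 equals the digest 1664, verification succeeds.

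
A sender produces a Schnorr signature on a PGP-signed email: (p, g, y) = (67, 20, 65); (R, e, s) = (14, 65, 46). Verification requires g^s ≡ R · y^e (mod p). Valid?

yes

g^s mod p:
Squares mod 67: 20^1≡20, 20^2≡65, 20^4≡4, 20^8≡16, 20^16≡55, 20^32≡10
46 = 32 + 8 + 4 + 2, so 20^46 ≡ 10·16·4·65 ≡ 60 (mod 67)
R · y^e mod p:
Squares mod 67: 65^1≡65, 65^2≡4, 65^4≡16, 65^8≡55, 65^16≡10, 65^32≡33, 65^64≡17
65 = 64 + 1, so 65^65 ≡ 17·65 ≡ 33 (mod 67)
14·33 = 462 ≡ 60 (mod 67)
60 ≡ 60 (mod 67); signature holds.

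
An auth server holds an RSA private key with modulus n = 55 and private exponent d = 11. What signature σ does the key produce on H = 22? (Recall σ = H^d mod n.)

33

H^2 ≡ 22^2 = 484 ≡ 44
H^4 ≡ 44^2 = 1936 ≡ 11
H^8 ≡ 11^2 = 121 ≡ 11
11 = 8 + 2 + 1, so H^11 ≡ 11·44·22 ≡ 33 (mod 55)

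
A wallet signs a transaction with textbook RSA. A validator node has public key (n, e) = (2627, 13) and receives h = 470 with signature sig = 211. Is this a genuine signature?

genuine

Squares mod 2627: sig^1≡211, sig^2≡2489, sig^4≡655, sig^8≡824
13 = 8 + 4 + 1, so sig^13 ≡ 824·655·211 ≡ 470 (mod 2627)
sig^13 mod 2627 = 470 matches h.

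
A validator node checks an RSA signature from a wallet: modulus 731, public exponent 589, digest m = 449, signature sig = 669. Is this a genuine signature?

sig^2 ≡ 669^2 = 447561 ≡ 189
sig^4 ≡ 189^2 = 35721 ≡ 633
sig^8 ≡ 633^2 = 400689 ≡ 101
sig^16 ≡ 101^2 = 10201 ≡ 698
sig^32 ≡ 698^2 = 487204 ≡ 358
sig^64 ≡ 358^2 = 128164 ≡ 239
sig^128 ≡ 239^2 = 57121 ≡ 103
sig^256 ≡ 103^2 = 10609 ≡ 375
sig^512 ≡ 375^2 = 140625 ≡ 273
589 = 512 + 64 + 8 + 4 + 1, so sig^589 ≡ 273·239·101·633·669 ≡ 282 (mod 731)
sig^589 mod 731 = 282, but m = 449.

forged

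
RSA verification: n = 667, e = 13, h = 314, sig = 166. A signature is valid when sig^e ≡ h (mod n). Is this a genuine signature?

Squares mod 667: sig^1≡166, sig^2≡209, sig^4≡326, sig^8≡223
13 = 8 + 4 + 1, so sig^13 ≡ 223·326·166 ≡ 504 (mod 667)
504 ≠ 314, so verification fails.

forged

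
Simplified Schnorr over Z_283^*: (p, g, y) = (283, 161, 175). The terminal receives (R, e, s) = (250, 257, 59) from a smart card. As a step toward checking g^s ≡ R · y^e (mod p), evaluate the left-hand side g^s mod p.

Squares mod 283: 161^1≡161, 161^2≡168, 161^4≡207, 161^8≡116, 161^16≡155, 161^32≡253
59 = 32 + 16 + 8 + 2 + 1, so 161^59 ≡ 253·155·116·168·161 ≡ 240 (mod 283)

240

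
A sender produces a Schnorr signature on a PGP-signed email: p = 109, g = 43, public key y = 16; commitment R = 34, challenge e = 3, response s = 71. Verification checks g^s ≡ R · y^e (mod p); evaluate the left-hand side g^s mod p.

43^2 = 1849 ≡ 105
43^4 ≡ 105^2 = 11025 ≡ 16
43^8 ≡ 16^2 = 256 ≡ 38
43^16 ≡ 38^2 = 1444 ≡ 27
43^32 ≡ 27^2 = 729 ≡ 75
43^64 ≡ 75^2 = 5625 ≡ 66
71 = 64 + 4 + 2 + 1, so 43^71 ≡ 66·16·105·43 ≡ 71 (mod 109)

71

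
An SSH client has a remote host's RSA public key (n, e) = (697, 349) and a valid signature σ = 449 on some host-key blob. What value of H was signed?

Squares mod 697: σ^1≡449, σ^2≡168, σ^4≡344, σ^8≡543, σ^16≡18, σ^32≡324, σ^64≡426, σ^128≡256, σ^256≡18
349 = 256 + 64 + 16 + 8 + 4 + 1, so σ^349 ≡ 18·426·18·543·344·449 ≡ 431 (mod 697)

431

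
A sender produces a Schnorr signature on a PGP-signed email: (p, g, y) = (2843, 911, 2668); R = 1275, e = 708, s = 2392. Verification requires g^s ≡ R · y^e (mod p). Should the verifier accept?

reject

g^s mod p:
Squares mod 2843: 911^1≡911, 911^2≡2608, 911^4≡1208, 911^8≡805, 911^16≡2664, 911^32≡768, 911^64≡1323, 911^128≡1884, 911^256≡1392, 911^512≡1581, 911^1024≡564, 911^2048≡2523
2392 = 2048 + 256 + 64 + 16 + 8, so 911^2392 ≡ 2523·1392·1323·2664·805 ≡ 1309 (mod 2843)
R · y^e mod p:
Squares mod 2843: 2668^1≡2668, 2668^2≡2195, 2668^4≡1983, 2668^8≡420, 2668^16≡134, 2668^32≡898, 2668^64≡1835, 2668^128≡1113, 2668^256≡2064, 2668^512≡1282
708 = 512 + 128 + 64 + 4, so 2668^708 ≡ 1282·1113·1835·1983 ≡ 1282 (mod 2843)
1275·1282 = 1634550 ≡ 2668 (mod 2843)
1309 ≠ 2668; the check fails.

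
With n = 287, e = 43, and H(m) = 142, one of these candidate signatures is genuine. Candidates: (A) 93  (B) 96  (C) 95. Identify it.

A

Candidate A: Squares mod 287: 93^1≡93, 93^2≡39, 93^4≡86, 93^8≡221, 93^16≡51, 93^32≡18; 43 = 32 + 8 + 2 + 1, so 93^43 ≡ 18·221·39·93 ≡ 142 (mod 287)
  → matches H(m) = 142
Candidate B: Squares mod 287: 96^1≡96, 96^2≡32, 96^4≡163, 96^8≡165, 96^16≡247, 96^32≡165; 43 = 32 + 8 + 2 + 1, so 96^43 ≡ 165·165·32·96 ≡ 243 (mod 287)
Candidate C: Squares mod 287: 95^1≡95, 95^2≡128, 95^4≡25, 95^8≡51, 95^16≡18, 95^32≡37; 43 = 32 + 8 + 2 + 1, so 95^43 ≡ 37·51·128·95 ≡ 270 (mod 287)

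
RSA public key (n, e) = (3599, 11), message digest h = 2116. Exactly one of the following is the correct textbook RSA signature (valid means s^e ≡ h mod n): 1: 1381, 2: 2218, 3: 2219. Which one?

Candidate 1: Squares mod 3599: 1381^1≡1381, 1381^2≡3290, 1381^4≡1907, 1381^8≡1659; 11 = 8 + 2 + 1, so 1381^11 ≡ 1659·3290·1381 ≡ 1483 (mod 3599)
Candidate 2: Squares mod 3599: 2218^1≡2218, 2218^2≡3290, 2218^4≡1907, 2218^8≡1659; 11 = 8 + 2 + 1, so 2218^11 ≡ 1659·3290·2218 ≡ 2116 (mod 3599)
  → matches h = 2116
Candidate 3: Squares mod 3599: 2219^1≡2219, 2219^2≡529, 2219^4≡2718, 2219^8≡2376; 11 = 8 + 2 + 1, so 2219^11 ≡ 2376·529·2219 ≡ 3332 (mod 3599)

2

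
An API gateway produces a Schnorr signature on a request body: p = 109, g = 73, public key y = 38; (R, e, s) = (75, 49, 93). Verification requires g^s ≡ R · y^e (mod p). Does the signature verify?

does not verify

g^s mod p:
Squares mod 109: 73^1≡73, 73^2≡97, 73^4≡35, 73^8≡26, 73^16≡22, 73^32≡48, 73^64≡15
93 = 64 + 16 + 8 + 4 + 1, so 73^93 ≡ 15·22·26·35·73 ≡ 38 (mod 109)
R · y^e mod p:
Squares mod 109: 38^1≡38, 38^2≡27, 38^4≡75, 38^8≡66, 38^16≡105, 38^32≡16
49 = 32 + 16 + 1, so 38^49 ≡ 16·105·38 ≡ 75 (mod 109)
75·75 = 5625 ≡ 66 (mod 109)
38 ≠ 66; the check fails.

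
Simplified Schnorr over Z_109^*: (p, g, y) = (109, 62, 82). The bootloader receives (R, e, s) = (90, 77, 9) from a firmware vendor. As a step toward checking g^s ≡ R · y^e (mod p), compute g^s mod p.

62^2 = 3844 ≡ 29
62^4 ≡ 29^2 = 841 ≡ 78
62^8 ≡ 78^2 = 6084 ≡ 89
9 = 8 + 1, so 62^9 ≡ 89·62 ≡ 68 (mod 109)

68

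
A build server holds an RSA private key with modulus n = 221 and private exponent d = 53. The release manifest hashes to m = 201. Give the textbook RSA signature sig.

80

Squares mod 221: m^1≡201, m^2≡179, m^4≡217, m^8≡16, m^16≡35, m^32≡120
53 = 32 + 16 + 4 + 1, so m^53 ≡ 120·35·217·201 ≡ 80 (mod 221)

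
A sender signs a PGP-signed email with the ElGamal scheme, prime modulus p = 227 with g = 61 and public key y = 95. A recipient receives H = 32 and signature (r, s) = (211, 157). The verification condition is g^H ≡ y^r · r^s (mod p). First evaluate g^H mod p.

70

Squares mod 227: 61^1≡61, 61^2≡89, 61^4≡203, 61^8≡122, 61^16≡129, 61^32≡70
61^32 ≡ 70 (mod 227)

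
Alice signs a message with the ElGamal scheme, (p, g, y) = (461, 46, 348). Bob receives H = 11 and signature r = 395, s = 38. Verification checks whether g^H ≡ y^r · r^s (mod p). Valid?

Left side g^H mod p:
Squares mod 461: 46^1≡46, 46^2≡272, 46^4≡224, 46^8≡388
11 = 8 + 2 + 1, so 46^11 ≡ 388·272·46 ≡ 326 (mod 461)
Right side y^r · r^s mod p:
Squares mod 461: 348^1≡348, 348^2≡322, 348^4≡420, 348^8≡298, 348^16≡292, 348^32≡440, 348^64≡441, 348^128≡400, 348^256≡33
395 = 256 + 128 + 8 + 2 + 1, so 348^395 ≡ 33·400·298·322·348 ≡ 420 (mod 461)
Squares mod 461: 395^1≡395, 395^2≡207, 395^4≡437, 395^8≡115, 395^16≡317, 395^32≡452
38 = 32 + 4 + 2, so 395^38 ≡ 452·437·207 ≡ 456 (mod 461)
420·456 = 191520 ≡ 205 (mod 461)
326 ≠ 205, so verification fails.

no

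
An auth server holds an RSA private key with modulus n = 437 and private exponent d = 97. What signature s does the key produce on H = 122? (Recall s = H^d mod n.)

Squares mod 437: H^1≡122, H^2≡26, H^4≡239, H^8≡311, H^16≡144, H^32≡197, H^64≡353
97 = 64 + 32 + 1, so H^97 ≡ 353·197·122 ≡ 84 (mod 437)

84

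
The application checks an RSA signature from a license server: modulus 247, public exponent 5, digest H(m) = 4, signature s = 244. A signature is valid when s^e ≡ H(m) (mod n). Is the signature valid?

valid

s^5 mod 247 = 4
Since 4 equals the digest 4, verification succeeds.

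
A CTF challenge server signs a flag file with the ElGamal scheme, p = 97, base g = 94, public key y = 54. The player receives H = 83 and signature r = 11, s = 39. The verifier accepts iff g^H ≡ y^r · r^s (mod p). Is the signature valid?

invalid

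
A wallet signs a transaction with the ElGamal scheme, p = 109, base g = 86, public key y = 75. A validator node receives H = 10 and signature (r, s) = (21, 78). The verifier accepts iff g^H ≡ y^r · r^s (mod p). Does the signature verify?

Left side g^H mod p:
86^2 = 7396 ≡ 93
86^4 ≡ 93^2 = 8649 ≡ 38
86^8 ≡ 38^2 = 1444 ≡ 27
10 = 8 + 2, so 86^10 ≡ 27·93 ≡ 4 (mod 109)
Right side y^r · r^s mod p:
75^2 = 5625 ≡ 66
75^4 ≡ 66^2 = 4356 ≡ 105
75^8 ≡ 105^2 = 11025 ≡ 16
75^16 ≡ 16^2 = 256 ≡ 38
21 = 16 + 4 + 1, so 75^21 ≡ 38·105·75 ≡ 45 (mod 109)
21^2 = 441 ≡ 5
21^4 ≡ 5^2 = 25
21^8 ≡ 25^2 = 625 ≡ 80
21^16 ≡ 80^2 = 6400 ≡ 78
21^32 ≡ 78^2 = 6084 ≡ 89
21^64 ≡ 89^2 = 7921 ≡ 73
78 = 64 + 8 + 4 + 2, so 21^78 ≡ 73·80·25·5 ≡ 27 (mod 109)
45·27 = 1215 ≡ 16 (mod 109)
4 ≠ 16, so verification fails.

does not verify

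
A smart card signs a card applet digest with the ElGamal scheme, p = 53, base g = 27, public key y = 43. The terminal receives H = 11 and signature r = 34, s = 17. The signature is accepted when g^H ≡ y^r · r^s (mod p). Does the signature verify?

Left side g^H mod p:
27^11 mod 53 = 39
Right side y^r · r^s mod p:
43^34 mod 53 = 24
34^17 mod 53 = 21
24·21 = 504 ≡ 27 (mod 53)
39 ≠ 27, so verification fails.

does not verify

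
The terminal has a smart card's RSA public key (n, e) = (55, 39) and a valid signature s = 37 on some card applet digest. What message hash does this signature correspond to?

s^2 ≡ 37^2 = 1369 ≡ 49
s^4 ≡ 49^2 = 2401 ≡ 36
s^8 ≡ 36^2 = 1296 ≡ 31
s^16 ≡ 31^2 = 961 ≡ 26
s^32 ≡ 26^2 = 676 ≡ 16
39 = 32 + 4 + 2 + 1, so s^39 ≡ 16·36·49·37 ≡ 3 (mod 55)

3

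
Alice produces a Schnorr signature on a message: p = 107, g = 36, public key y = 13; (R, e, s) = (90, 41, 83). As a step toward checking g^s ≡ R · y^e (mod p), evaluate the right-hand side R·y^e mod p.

13^41 mod 107 = 14
R · y^e ≡ 90·14 = 1260 ≡ 83 (mod 107)

83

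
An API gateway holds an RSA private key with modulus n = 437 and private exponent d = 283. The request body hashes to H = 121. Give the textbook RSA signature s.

H^2 ≡ 121^2 = 14641 ≡ 220
H^4 ≡ 220^2 = 48400 ≡ 330
H^8 ≡ 330^2 = 108900 ≡ 87
H^16 ≡ 87^2 = 7569 ≡ 140
H^32 ≡ 140^2 = 19600 ≡ 372
H^64 ≡ 372^2 = 138384 ≡ 292
H^128 ≡ 292^2 = 85264 ≡ 49
H^256 ≡ 49^2 = 2401 ≡ 216
283 = 256 + 16 + 8 + 2 + 1, so H^283 ≡ 216·140·87·220·121 ≡ 64 (mod 437)

64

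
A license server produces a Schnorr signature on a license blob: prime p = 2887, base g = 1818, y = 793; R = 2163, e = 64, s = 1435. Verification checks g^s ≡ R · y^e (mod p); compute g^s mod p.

1818^2 = 3305124 ≡ 2396
1818^4 ≡ 2396^2 = 5740816 ≡ 1460
1818^8 ≡ 1460^2 = 2131600 ≡ 994
1818^16 ≡ 994^2 = 988036 ≡ 682
1818^32 ≡ 682^2 = 465124 ≡ 317
1818^64 ≡ 317^2 = 100489 ≡ 2331
1818^128 ≡ 2331^2 = 5433561 ≡ 227
1818^256 ≡ 227^2 = 51529 ≡ 2450
1818^512 ≡ 2450^2 = 6002500 ≡ 427
1818^1024 ≡ 427^2 = 182329 ≡ 448
1435 = 1024 + 256 + 128 + 16 + 8 + 2 + 1, so 1818^1435 ≡ 448·2450·227·682·994·2396·1818 ≡ 1641 (mod 2887)

1641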